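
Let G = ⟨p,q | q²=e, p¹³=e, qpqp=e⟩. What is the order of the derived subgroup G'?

G' = [G, G] is generated by all commutators. The generator-pair commutators are: [p, q] = p².
The subgroup they normally generate is {e, p, p², p³, p⁴, p⁵, p⁶, p⁷, p⁸, p⁹, p¹⁰, p¹¹, p¹²}, of order 13.
Check: |G/G'| = 26/13 = 2 is the order of the abelianisation.

Answer: 13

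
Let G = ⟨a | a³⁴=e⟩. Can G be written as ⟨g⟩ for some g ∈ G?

|G| = 34. The element a has order 34 (its powers give 34 distinct elements), so ⟨a⟩ = G and G is cyclic.

Answer: Yes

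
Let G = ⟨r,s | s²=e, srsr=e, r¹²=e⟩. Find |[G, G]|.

G' = [G, G] is generated by all commutators. The generator-pair commutators are: [r, s] = r².
The subgroup they normally generate is {e, r², r⁴, r⁶, r⁸, r¹⁰}, of order 6.
Check: |G/G'| = 24/6 = 4 is the order of the abelianisation.

Answer: 6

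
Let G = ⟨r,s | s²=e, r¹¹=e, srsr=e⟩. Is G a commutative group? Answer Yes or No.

r·s = rs but s·r = r¹⁰s, so r·s ≠ s·r and G is not abelian.

Answer: No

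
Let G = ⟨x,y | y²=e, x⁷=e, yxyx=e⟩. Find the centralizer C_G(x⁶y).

⟨x⁶y⟩ ⊆ C_G(x⁶y) since powers of x⁶y commute with x⁶y; so |C_G(x⁶y)| ≥ |⟨x⁶y⟩| = 2.
By orbit–stabilizer, |C_G(x⁶y)| = |G| / |conj. class of x⁶y| = 14 / 7 = 2.
The 2 elements commuting with x⁶y are {e, x⁶y}.

Answer: {e, x⁶y}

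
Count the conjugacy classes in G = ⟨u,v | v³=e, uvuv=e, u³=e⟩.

The conjugacy classes (representative and size) are:
  [e] (size 1), [vu²] (size 4), [v²u] (size 4), [u²v²] (size 3).
Class equation: 1 + 4 + 4 + 3 = 12 = |G|. So G has 4 conjugacy classes.

Answer: 4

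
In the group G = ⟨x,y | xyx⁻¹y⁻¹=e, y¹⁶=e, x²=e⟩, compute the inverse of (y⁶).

The order of (y⁶) is 8 (smallest k with (y⁶)ᵏ = e), so (y⁶)⁻¹ = (y⁶)⁷ = y¹⁰.
Check: (y⁶) · (y¹⁰) → (y⁶) · y¹⁰ = e, giving e as required.

Answer: y¹⁰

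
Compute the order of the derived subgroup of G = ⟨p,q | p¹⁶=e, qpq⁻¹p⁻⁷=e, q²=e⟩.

G' = [G, G] is generated by all commutators. The generator-pair commutators are: [p, q] = p¹⁰.
The subgroup they normally generate is {e, p², p⁴, p⁶, p⁸, p¹⁰, p¹², p¹⁴}, of order 8.
Check: |G/G'| = 32/8 = 4 is the order of the abelianisation.

Answer: 8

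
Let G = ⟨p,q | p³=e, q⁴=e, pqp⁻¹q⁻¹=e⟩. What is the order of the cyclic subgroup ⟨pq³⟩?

|⟨pq³⟩| equals the order of pq³. Compute successive powers until reaching e:
  (pq³)¹ = pq³, (pq³)² = p²q², (pq³)³ = q, (pq³)⁴ = p, (pq³)⁵ = p²q³, (pq³)⁶ = q², (pq³)⁷ = pq, (pq³)⁸ = p², (pq³)⁹ = q³, (pq³)¹⁰ = pq², (pq³)¹¹ = p²q, (pq³)¹² = e.
The smallest positive k with (pq³)ᵏ = e is 12, so |⟨pq³⟩| = 12.

Answer: 12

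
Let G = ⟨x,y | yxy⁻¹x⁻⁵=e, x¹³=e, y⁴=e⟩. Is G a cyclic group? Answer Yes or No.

Every cyclic group is abelian. But x·y = xy while y·x = x⁵y, so x·y ≠ y·x and G is not abelian. Hence G is not cyclic.

Answer: No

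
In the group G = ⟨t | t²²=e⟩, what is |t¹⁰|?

Compute successive powers until reaching e:
  (t¹⁰)¹ = t¹⁰, (t¹⁰)² = t²⁰, (t¹⁰)³ = t⁸, (t¹⁰)⁴ = t¹⁸, (t¹⁰)⁵ = t⁶, (t¹⁰)⁶ = t¹⁶, (t¹⁰)⁷ = t⁴, (t¹⁰)⁸ = t¹⁴, (t¹⁰)⁹ = t², (t¹⁰)¹⁰ = t¹², (t¹⁰)¹¹ = e.
The smallest positive k with (t¹⁰)ᵏ = e is 11.

Answer: 11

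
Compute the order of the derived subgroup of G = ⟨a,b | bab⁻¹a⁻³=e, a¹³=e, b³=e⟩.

G' = [G, G] is generated by all commutators. The generator-pair commutators are: [a, b] = a¹¹.
The subgroup they normally generate is {e, a, a², a³, a⁴, a⁵, a⁶, a⁷, a⁸, a⁹, a¹⁰, a¹¹, a¹²}, of order 13.
Check: |G/G'| = 39/13 = 3 is the order of the abelianisation.

Answer: 13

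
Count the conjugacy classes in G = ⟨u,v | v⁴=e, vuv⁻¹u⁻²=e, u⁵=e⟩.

The conjugacy classes (representative and size) are:
  [e] (size 1), [u⁴] (size 4), [u²v] (size 5), [v²] (size 5), [u³v³] (size 5).
Class equation: 1 + 4 + 5 + 5 + 5 = 20 = |G|. So G has 5 conjugacy classes.

Answer: 5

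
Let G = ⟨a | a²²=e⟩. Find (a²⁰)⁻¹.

The order of (a²⁰) is 11 (smallest k with (a²⁰)ᵏ = e), so (a²⁰)⁻¹ = (a²⁰)¹⁰ = a².
Check: (a²⁰) · (a²) → (a²⁰) · a² = e, giving e as required.

Answer: a²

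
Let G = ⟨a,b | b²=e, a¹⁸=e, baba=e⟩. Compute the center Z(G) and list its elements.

An element z ∈ Z(G) iff z commutes with every generator.
For example a⁹ is central: (a⁹)·a = a¹⁰ = a·(a⁹); (a⁹)·b = a⁹b = b·(a⁹).
Whereas a ∉ Z(G) since a·b = ab ≠ a¹⁷b = b·a.
Checking each of the 36 elements this way gives Z(G) = {e, a⁹}, of order 2.

Answer: {e, a⁹}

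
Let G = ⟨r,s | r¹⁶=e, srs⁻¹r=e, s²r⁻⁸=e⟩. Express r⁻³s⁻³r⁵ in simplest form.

Multiply left to right, reducing at each step:
  (r¹³) · s⁻³ = r⁵s⁻¹
  (r⁵s⁻¹) · r⁵ = s⁻¹

Answer: s⁻¹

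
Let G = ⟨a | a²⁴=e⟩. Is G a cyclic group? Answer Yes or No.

|G| = 24. The element a has order 24 (its powers give 24 distinct elements), so ⟨a⟩ = G and G is cyclic.

Answer: Yes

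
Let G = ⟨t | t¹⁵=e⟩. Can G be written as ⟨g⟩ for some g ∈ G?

|G| = 15. The element t has order 15 (its powers give 15 distinct elements), so ⟨t⟩ = G and G is cyclic.

Answer: Yes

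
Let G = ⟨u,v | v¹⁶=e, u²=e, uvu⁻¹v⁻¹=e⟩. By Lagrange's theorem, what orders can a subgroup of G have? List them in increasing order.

|G| = 32 = 2⁵. By Lagrange's theorem the order of any subgroup divides 32; the divisors of 32 are 1, 2, 4, 8, 16, 32.

Answer: 1, 2, 4, 8, 16, 32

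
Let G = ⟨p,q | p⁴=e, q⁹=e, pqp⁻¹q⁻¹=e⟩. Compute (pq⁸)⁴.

Compute successive powers of (pq⁸), reducing at each step:
  (pq⁸)²: (pq⁸) · p = p²q⁸;   (p²q⁸) · q⁸ = p²q⁷
  (pq⁸)³: (p²q⁷) · p = p³q⁷;   (p³q⁷) · q⁸ = p³q⁶
  (pq⁸)⁴: (p³q⁶) · p = q⁶;   (q⁶) · q⁸ = q⁵

Answer: q⁵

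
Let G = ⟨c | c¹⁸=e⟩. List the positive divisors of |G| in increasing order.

|G| = 18 = 2 · 3². By Lagrange's theorem the order of any subgroup divides 18; the divisors of 18 are 1, 2, 3, 6, 9, 18.

Answer: 1, 2, 3, 6, 9, 18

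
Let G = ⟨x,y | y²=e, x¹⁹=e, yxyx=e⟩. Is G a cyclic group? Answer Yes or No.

Every cyclic group is abelian. But x·y = xy while y·x = x¹⁸y, so x·y ≠ y·x and G is not abelian. Hence G is not cyclic.

Answer: No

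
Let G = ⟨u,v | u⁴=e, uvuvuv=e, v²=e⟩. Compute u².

Compute successive powers of u, reducing at each step:
  u²: u · u = u²

Answer: u²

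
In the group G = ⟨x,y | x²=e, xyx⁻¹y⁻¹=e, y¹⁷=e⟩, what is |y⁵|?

Compute successive powers until reaching e:
  (y⁵)¹ = y⁵, (y⁵)² = y¹⁰, (y⁵)³ = y¹⁵, (y⁵)⁴ = y³, (y⁵)⁵ = y⁸, (y⁵)⁶ = y¹³, (y⁵)⁷ = y, (y⁵)⁸ = y⁶, (y⁵)⁹ = y¹¹, (y⁵)¹⁰ = y¹⁶, (y⁵)¹¹ = y⁴, (y⁵)¹² = y⁹, (y⁵)¹³ = y¹⁴, (y⁵)¹⁴ = y², (y⁵)¹⁵ = y⁷, (y⁵)¹⁶ = y¹², (y⁵)¹⁷ = e.
The smallest positive k with (y⁵)ᵏ = e is 17.

Answer: 17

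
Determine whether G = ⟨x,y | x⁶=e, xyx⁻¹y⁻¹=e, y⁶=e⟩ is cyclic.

|G| = 36, but the maximum element order in G is 6 < 36. No single element generates all of G, so G is not cyclic.

Answer: No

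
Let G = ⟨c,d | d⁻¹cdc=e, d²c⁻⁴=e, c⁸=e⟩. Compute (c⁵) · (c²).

Compute (c⁵) · (c²) by multiplying left to right and reducing via the relations at each step:
  (c⁵) · c² = c⁷

Answer: c⁷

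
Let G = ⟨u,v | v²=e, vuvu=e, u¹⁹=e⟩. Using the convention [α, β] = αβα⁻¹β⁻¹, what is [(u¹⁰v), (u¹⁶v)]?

[(u¹⁰v), (u¹⁶v)] = (u¹⁰v)·(u¹⁶v)·(u¹⁰v)⁻¹·(u¹⁶v)⁻¹.
  (u¹⁰v) · (u¹⁶v) = u¹³
  (u¹³) · (u¹⁰v) = u⁴v
  (u⁴v) · (u¹⁶v) = u⁷

Answer: u⁷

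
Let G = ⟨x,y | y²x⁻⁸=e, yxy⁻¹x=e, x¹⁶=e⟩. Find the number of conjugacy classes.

The conjugacy classes (representative and size) are:
  [e] (size 1), [x] (size 2), [x¹⁴] (size 2), [x¹³] (size 2), [x¹²] (size 2), [x⁵] (size 2), [x¹⁰] (size 2), [x⁷] (size 2), [x⁸] (size 1), [y⁻¹] (size 8), [x⁷y⁻¹] (size 8).
Class equation: 1 + 2 + 2 + 2 + 2 + 2 + 2 + 2 + 1 + 8 + 8 = 32 = |G|. So G has 11 conjugacy classes.

Answer: 11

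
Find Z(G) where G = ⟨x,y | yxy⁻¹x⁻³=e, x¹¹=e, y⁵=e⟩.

An element z ∈ Z(G) iff z commutes with every generator.
For example e is central: e·x = x = x·e; e·y = y = y·e.
Whereas x ∉ Z(G) since x·y = xy ≠ x³y = y·x.
Checking each of the 55 elements this way gives Z(G) = {e}, of order 1.

Answer: {e}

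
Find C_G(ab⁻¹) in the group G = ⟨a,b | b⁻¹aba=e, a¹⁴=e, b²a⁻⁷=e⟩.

⟨ab⁻¹⟩ ⊆ C_G(ab⁻¹) since powers of ab⁻¹ commute with ab⁻¹; so |C_G(ab⁻¹)| ≥ |⟨ab⁻¹⟩| = 4.
By orbit–stabilizer, |C_G(ab⁻¹)| = |G| / |conj. class of ab⁻¹| = 28 / 7 = 4.
The 4 elements commuting with ab⁻¹ are {e, a⁷, ab, ab⁻¹}.

Answer: {e, a⁷, ab, ab⁻¹}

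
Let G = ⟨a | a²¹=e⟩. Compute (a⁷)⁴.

Compute successive powers of (a⁷), reducing at each step:
  (a⁷)²: (a⁷) · a⁷ = a¹⁴
  (a⁷)³: (a¹⁴) · a⁷ = e
  (a⁷)⁴: e · a⁷ = a⁷

Answer: a⁷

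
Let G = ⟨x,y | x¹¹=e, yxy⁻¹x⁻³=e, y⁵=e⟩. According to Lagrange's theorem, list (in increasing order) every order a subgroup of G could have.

|G| = 55 = 5 · 11. By Lagrange's theorem the order of any subgroup divides 55; the divisors of 55 are 1, 5, 11, 55.

Answer: 1, 5, 11, 55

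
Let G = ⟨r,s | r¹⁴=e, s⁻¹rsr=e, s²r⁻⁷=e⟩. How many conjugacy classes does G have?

The conjugacy classes (representative and size) are:
  [e] (size 1), [r¹³] (size 2), [r¹²] (size 2), [r¹¹] (size 2), [r⁴] (size 2), [r⁵] (size 2), [r⁸] (size 2), [r⁷] (size 1), [r⁵s⁻¹] (size 7), [r⁵s] (size 7).
Class equation: 1 + 2 + 2 + 2 + 2 + 2 + 2 + 1 + 7 + 7 = 28 = |G|. So G has 10 conjugacy classes.

Answer: 10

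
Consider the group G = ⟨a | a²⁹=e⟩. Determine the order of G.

G is generated by a single element, so G is cyclic. The relator gives a²⁹ = e and no smaller power is forced to be e, so the 29 powers {a, e, a², a³, a⁴, a⁵, a⁶, a⁷, a⁸, a⁹, a²², a²³, a²¹, a²⁰, a²⁴, a²⁵, a²⁶, a²⁷, a²⁸, a¹², a¹³, a¹¹, a¹⁰, a¹⁴, a¹⁵, a¹⁶, a¹⁷, a¹⁸, a¹⁹} are distinct. Hence |G| = 29.

Answer: 29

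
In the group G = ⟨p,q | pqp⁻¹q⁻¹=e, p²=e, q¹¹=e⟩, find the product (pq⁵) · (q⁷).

Compute (pq⁵) · (q⁷) by multiplying left to right and reducing via the relations at each step:
  (pq⁵) · q⁷ = pq

Answer: pq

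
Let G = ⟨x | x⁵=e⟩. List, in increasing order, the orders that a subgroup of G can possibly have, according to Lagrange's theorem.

|G| = 5 = 5. By Lagrange's theorem the order of any subgroup divides 5; the divisors of 5 are 1, 5.

Answer: 1, 5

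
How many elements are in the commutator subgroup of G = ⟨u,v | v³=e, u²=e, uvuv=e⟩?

G' = [G, G] is generated by all commutators. The generator-pair commutators are: [u, v] = v.
The subgroup they normally generate is {e, v, v²}, of order 3.
Check: |G/G'| = 6/3 = 2 is the order of the abelianisation.

Answer: 3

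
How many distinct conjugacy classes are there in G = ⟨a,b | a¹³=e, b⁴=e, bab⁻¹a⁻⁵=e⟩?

The conjugacy classes (representative and size) are:
  [e] (size 1), [a] (size 4), [a²] (size 4), [a⁹] (size 4), [a¹²b] (size 13), [a⁴b²] (size 13), [a¹²b³] (size 13).
Class equation: 1 + 4 + 4 + 4 + 13 + 13 + 13 = 52 = |G|. So G has 7 conjugacy classes.

Answer: 7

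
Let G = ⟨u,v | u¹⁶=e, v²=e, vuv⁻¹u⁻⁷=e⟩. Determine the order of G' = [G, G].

G' = [G, G] is generated by all commutators. The generator-pair commutators are: [u, v] = u¹⁰.
The subgroup they normally generate is {e, u², u⁴, u⁶, u⁸, u¹⁰, u¹², u¹⁴}, of order 8.
Check: |G/G'| = 32/8 = 4 is the order of the abelianisation.

Answer: 8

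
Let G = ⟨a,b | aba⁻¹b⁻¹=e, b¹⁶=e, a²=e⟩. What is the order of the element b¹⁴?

Compute successive powers until reaching e:
  (b¹⁴)¹ = b¹⁴, (b¹⁴)² = b¹², (b¹⁴)³ = b¹⁰, (b¹⁴)⁴ = b⁸, (b¹⁴)⁵ = b⁶, (b¹⁴)⁶ = b⁴, (b¹⁴)⁷ = b², (b¹⁴)⁸ = e.
The smallest positive k with (b¹⁴)ᵏ = e is 8.

Answer: 8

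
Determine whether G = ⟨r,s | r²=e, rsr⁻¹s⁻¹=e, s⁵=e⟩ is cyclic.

|G| = 10. The element rs has order 10 (its powers give 10 distinct elements), so ⟨rs⟩ = G and G is cyclic.

Answer: Yes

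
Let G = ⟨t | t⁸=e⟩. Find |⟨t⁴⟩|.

|⟨t⁴⟩| equals the order of t⁴. Compute successive powers until reaching e:
  (t⁴)¹ = t⁴, (t⁴)² = e.
The smallest positive k with (t⁴)ᵏ = e is 2, so |⟨t⁴⟩| = 2.

Answer: 2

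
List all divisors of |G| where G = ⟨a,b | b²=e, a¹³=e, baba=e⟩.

|G| = 26 = 2 · 13. By Lagrange's theorem the order of any subgroup divides 26; the divisors of 26 are 1, 2, 13, 26.

Answer: 1, 2, 13, 26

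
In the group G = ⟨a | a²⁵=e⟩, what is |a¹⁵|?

Compute successive powers until reaching e:
  (a¹⁵)¹ = a¹⁵, (a¹⁵)² = a⁵, (a¹⁵)³ = a²⁰, (a¹⁵)⁴ = a¹⁰, (a¹⁵)⁵ = e.
The smallest positive k with (a¹⁵)ᵏ = e is 5.

Answer: 5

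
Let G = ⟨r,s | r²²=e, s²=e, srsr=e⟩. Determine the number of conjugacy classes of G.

The conjugacy classes (representative and size) are:
  [e] (size 1), [r] (size 2), [r²] (size 2), [r¹⁹] (size 2), [r⁴] (size 2), [r⁵] (size 2), [r⁶] (size 2), [r⁷] (size 2), [r⁸] (size 2), [r¹³] (size 2), [r¹⁰] (size 2), [r¹¹] (size 1), [r⁶s] (size 11), [rs] (size 11).
Class equation: 1 + 2 + 2 + 2 + 2 + 2 + 2 + 2 + 2 + 2 + 2 + 1 + 11 + 11 = 44 = |G|. So G has 14 conjugacy classes.

Answer: 14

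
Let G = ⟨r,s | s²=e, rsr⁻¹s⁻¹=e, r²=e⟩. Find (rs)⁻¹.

The order of (rs) is 2 (smallest k with (rs)ᵏ = e), so (rs)⁻¹ = (rs)¹ = rs.
Check: (rs) · (rs) → (rs) · r = s;   s · s = e, giving e as required.

Answer: rs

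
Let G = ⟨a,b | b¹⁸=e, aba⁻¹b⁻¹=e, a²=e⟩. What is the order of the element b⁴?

Compute successive powers until reaching e:
  (b⁴)¹ = b⁴, (b⁴)² = b⁸, (b⁴)³ = b¹², (b⁴)⁴ = b¹⁶, (b⁴)⁵ = b², (b⁴)⁶ = b⁶, (b⁴)⁷ = b¹⁰, (b⁴)⁸ = b¹⁴, (b⁴)⁹ = e.
The smallest positive k with (b⁴)ᵏ = e is 9.

Answer: 9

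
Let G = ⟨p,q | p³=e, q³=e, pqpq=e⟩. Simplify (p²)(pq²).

Compute (p²) · (pq²) by multiplying left to right and reducing via the relations at each step:
  (p²) · p = e
  e · q² = q²

Answer: q²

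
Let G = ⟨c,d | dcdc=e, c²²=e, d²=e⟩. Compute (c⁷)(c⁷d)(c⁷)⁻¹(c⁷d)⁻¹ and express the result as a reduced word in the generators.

[(c⁷), (c⁷d)] = (c⁷)·(c⁷d)·(c⁷)⁻¹·(c⁷d)⁻¹.
  (c⁷) · (c⁷d) = c¹⁴d
  (c¹⁴d) · (c¹⁵) = c²¹d
  (c²¹d) · (c⁷d) = c¹⁴

Answer: c¹⁴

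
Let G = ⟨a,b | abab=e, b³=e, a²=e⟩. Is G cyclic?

Every cyclic group is abelian. But a·b = ab while b·a = ab², so a·b ≠ b·a and G is not abelian. Hence G is not cyclic.

Answer: No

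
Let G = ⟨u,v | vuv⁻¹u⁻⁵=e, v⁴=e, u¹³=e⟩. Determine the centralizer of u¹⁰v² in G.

⟨u¹⁰v²⟩ ⊆ C_G(u¹⁰v²) since powers of u¹⁰v² commute with u¹⁰v²; so |C_G(u¹⁰v²)| ≥ |⟨u¹⁰v²⟩| = 2.
By orbit–stabilizer, |C_G(u¹⁰v²)| = |G| / |conj. class of u¹⁰v²| = 52 / 13 = 4.
The 4 elements commuting with u¹⁰v² are {e, u⁶v, u⁴v³, u¹⁰v²}.

Answer: {e, u⁶v, u⁴v³, u¹⁰v²}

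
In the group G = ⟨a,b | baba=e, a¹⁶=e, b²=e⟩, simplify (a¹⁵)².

Compute successive powers of (a¹⁵), reducing at each step:
  (a¹⁵)²: (a¹⁵) · a¹⁵ = a¹⁴

Answer: a¹⁴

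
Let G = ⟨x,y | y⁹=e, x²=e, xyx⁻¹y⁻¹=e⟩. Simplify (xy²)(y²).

Compute (xy²) · (y²) by multiplying left to right and reducing via the relations at each step:
  (xy²) · y² = xy⁴

Answer: xy⁴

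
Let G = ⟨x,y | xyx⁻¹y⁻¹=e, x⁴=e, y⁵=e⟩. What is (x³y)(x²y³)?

Compute (x³y) · (x²y³) by multiplying left to right and reducing via the relations at each step:
  (x³y) · x² = xy
  (xy) · y³ = xy⁴

Answer: xy⁴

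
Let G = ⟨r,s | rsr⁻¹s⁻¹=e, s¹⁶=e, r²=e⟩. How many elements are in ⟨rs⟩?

|⟨rs⟩| equals the order of rs. Compute successive powers until reaching e:
  (rs)¹ = rs, (rs)² = s², (rs)³ = rs³, (rs)⁴ = s⁴, (rs)⁵ = rs⁵, (rs)⁶ = s⁶, (rs)⁷ = rs⁷, (rs)⁸ = s⁸, (rs)⁹ = rs⁹, (rs)¹⁰ = s¹⁰, (rs)¹¹ = rs¹¹, (rs)¹² = s¹², (rs)¹³ = rs¹³, (rs)¹⁴ = s¹⁴, (rs)¹⁵ = rs¹⁵, (rs)¹⁶ = e.
The smallest positive k with (rs)ᵏ = e is 16, so |⟨rs⟩| = 16.

Answer: 16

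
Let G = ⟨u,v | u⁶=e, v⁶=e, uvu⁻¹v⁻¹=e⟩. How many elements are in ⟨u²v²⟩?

|⟨u²v²⟩| equals the order of u²v². Compute successive powers until reaching e:
  (u²v²)¹ = u²v², (u²v²)² = u⁴v⁴, (u²v²)³ = e.
The smallest positive k with (u²v²)ᵏ = e is 3, so |⟨u²v²⟩| = 3.

Answer: 3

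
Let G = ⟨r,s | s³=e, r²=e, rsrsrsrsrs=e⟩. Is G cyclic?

Every cyclic group is abelian. But r·s = rs while s·r = sr, so r·s ≠ s·r and G is not abelian. Hence G is not cyclic.

Answer: No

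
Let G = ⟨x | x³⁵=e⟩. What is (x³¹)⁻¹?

The order of (x³¹) is 35 (smallest k with (x³¹)ᵏ = e), so (x³¹)⁻¹ = (x³¹)³⁴ = x⁴.
Check: (x³¹) · (x⁴) → (x³¹) · x⁴ = e, giving e as required.

Answer: x⁴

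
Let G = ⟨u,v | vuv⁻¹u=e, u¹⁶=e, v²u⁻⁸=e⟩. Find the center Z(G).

An element z ∈ Z(G) iff z commutes with every generator.
For example u⁸ is central: (u⁸)·u = u⁹ = u·(u⁸); (u⁸)·v = v⁻¹ = v·(u⁸).
Whereas u ∉ Z(G) since u·v = uv ≠ u⁷v⁻¹ = v·u.
Checking each of the 32 elements this way gives Z(G) = {e, u⁸}, of order 2.

Answer: {e, u⁸}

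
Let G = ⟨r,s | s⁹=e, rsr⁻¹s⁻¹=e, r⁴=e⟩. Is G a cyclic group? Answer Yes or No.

|G| = 36. The element rs has order 36 (its powers give 36 distinct elements), so ⟨rs⟩ = G and G is cyclic.

Answer: Yes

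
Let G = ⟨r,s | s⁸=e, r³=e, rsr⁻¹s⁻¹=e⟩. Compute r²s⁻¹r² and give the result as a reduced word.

Multiply left to right, reducing at each step:
  (r²) · s⁻¹ = r²s⁷
  (r²s⁷) · r² = rs⁷

Answer: rs⁷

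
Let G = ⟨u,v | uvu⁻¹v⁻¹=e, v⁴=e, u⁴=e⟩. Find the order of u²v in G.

Compute successive powers until reaching e:
  (u²v)¹ = u²v, (u²v)² = v², (u²v)³ = u²v³, (u²v)⁴ = e.
The smallest positive k with (u²v)ᵏ = e is 4.

Answer: 4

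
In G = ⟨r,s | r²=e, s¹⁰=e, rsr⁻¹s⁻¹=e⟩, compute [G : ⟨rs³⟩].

First find ord(rs³) by computing successive powers:
  (rs³)¹ = rs³, (rs³)² = s⁶, (rs³)³ = rs⁹, (rs³)⁴ = s², (rs³)⁵ = rs⁵, (rs³)⁶ = s⁸, (rs³)⁷ = rs, (rs³)⁸ = s⁴, (rs³)⁹ = rs⁷, (rs³)¹⁰ = e.
So |⟨rs³⟩| = ord(rs³) = 10. With |G| = 20, by Lagrange [G : ⟨rs³⟩] = 20/10 = 2.

Answer: 2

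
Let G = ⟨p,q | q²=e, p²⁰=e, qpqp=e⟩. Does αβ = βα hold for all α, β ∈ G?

p·q = pq but q·p = p¹⁹q, so p·q ≠ q·p and G is not abelian.

Answer: No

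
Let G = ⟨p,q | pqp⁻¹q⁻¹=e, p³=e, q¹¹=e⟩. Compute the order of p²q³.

Compute successive powers until reaching e:
  (p²q³)¹ = p²q³, (p²q³)² = pq⁶, (p²q³)³ = q⁹, (p²q³)⁴ = p²q, (p²q³)⁵ = pq⁴, (p²q³)⁶ = q⁷, (p²q³)⁷ = p²q¹⁰, (p²q³)⁸ = pq², (p²q³)⁹ = q⁵, (p²q³)¹⁰ = p²q⁸, (p²q³)¹¹ = p, (p²q³)¹² = q³, (p²q³)¹³ = p²q⁶, (p²q³)¹⁴ = pq⁹, (p²q³)¹⁵ = q, (p²q³)¹⁶ = p²q⁴, (p²q³)¹⁷ = pq⁷, (p²q³)¹⁸ = q¹⁰, (p²q³)¹⁹ = p²q², (p²q³)²⁰ = pq⁵, (p²q³)²¹ = q⁸, (p²q³)²² = p², (p²q³)²³ = pq³, (p²q³)²⁴ = q⁶, (p²q³)²⁵ = p²q⁹, (p²q³)²⁶ = pq, (p²q³)²⁷ = q⁴, (p²q³)²⁸ = p²q⁷, (p²q³)²⁹ = pq¹⁰, (p²q³)³⁰ = q², (p²q³)³¹ = p²q⁵, (p²q³)³² = pq⁸, (p²q³)³³ = e.
The smallest positive k with (p²q³)ᵏ = e is 33.

Answer: 33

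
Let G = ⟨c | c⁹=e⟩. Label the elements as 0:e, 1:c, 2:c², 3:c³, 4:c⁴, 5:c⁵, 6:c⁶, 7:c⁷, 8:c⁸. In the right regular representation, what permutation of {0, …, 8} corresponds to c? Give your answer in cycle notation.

(0 1 2 3 4 5 6 7 8)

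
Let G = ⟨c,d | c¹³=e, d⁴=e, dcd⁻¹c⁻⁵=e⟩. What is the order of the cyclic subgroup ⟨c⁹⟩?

|⟨c⁹⟩| equals the order of c⁹. Compute successive powers until reaching e:
  (c⁹)¹ = c⁹, (c⁹)² = c⁵, (c⁹)³ = c, (c⁹)⁴ = c¹⁰, (c⁹)⁵ = c⁶, (c⁹)⁶ = c², (c⁹)⁷ = c¹¹, (c⁹)⁸ = c⁷, (c⁹)⁹ = c³, (c⁹)¹⁰ = c¹², (c⁹)¹¹ = c⁸, (c⁹)¹² = c⁴, (c⁹)¹³ = e.
The smallest positive k with (c⁹)ᵏ = e is 13, so |⟨c⁹⟩| = 13.

Answer: 13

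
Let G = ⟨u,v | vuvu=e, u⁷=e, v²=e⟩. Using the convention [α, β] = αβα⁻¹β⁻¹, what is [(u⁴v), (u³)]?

[(u⁴v), (u³)] = (u⁴v)·(u³)·(u⁴v)⁻¹·(u³)⁻¹.
  (u⁴v) · (u³) = uv
  (uv) · (u⁴v) = u⁴
  (u⁴) · (u⁴) = u

Answer: u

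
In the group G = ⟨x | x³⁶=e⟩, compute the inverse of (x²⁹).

The order of (x²⁹) is 36 (smallest k with (x²⁹)ᵏ = e), so (x²⁹)⁻¹ = (x²⁹)³⁵ = x⁷.
Check: (x²⁹) · (x⁷) → (x²⁹) · x⁷ = e, giving e as required.

Answer: x⁷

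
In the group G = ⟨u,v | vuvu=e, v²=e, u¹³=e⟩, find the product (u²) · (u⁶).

Compute (u²) · (u⁶) by multiplying left to right and reducing via the relations at each step:
  (u²) · u⁶ = u⁸

Answer: u⁸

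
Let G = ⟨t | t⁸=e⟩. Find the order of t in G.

Compute successive powers until reaching e:
  t¹ = t, t² = t², t³ = t³, t⁴ = t⁴, t⁵ = t⁵, t⁶ = t⁶, t⁷ = t⁷, t⁸ = e.
The smallest positive k with tᵏ = e is 8.

Answer: 8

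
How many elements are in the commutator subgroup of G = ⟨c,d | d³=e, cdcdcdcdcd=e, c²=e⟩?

G' = [G, G] is generated by all commutators. The generator-pair commutators are: [c, d] = cdcd².
The subgroup they normally generate is {e, c, d, d², cd, cdc, cdcd, cdcdc, d²cd²c, d²cd², d²c, cd², dc, dcd, dcdc, cd²cd²c, cd²cd², cd²c, d²cd, d²cdc, d²cdcd, dcd²cd², dcd²c, dcd², cdcd², cd²cd, cd²cdc, cd²cdcd, cdcd²cd², cdcd²c, d²cd²cd, cdcd²cd, cdcd²cdc, cdcd²cdcd, d²cd²cdcd², d²cd²cdc, d²cd²cdcd, d²cdcd²cd², d²cdcd²c, d²cdcd², dcdcd², dcd²cd, dcd²cdc, dcd²cdcd, dcdcd²cd², dcdcd²c, dcdcd²cd, cd²cdcd²cd², cd²cdcd²c, cd²cdcd², d²cdcd²cd, d²cdcd²cdc, dcd²cdcd²c, dcd²cdcd², cd²cdcd²cd, cd²cdcd²cdc, cdcd²cdcd²c, cdcd²cdcd², cdcd²cdcd²cd, dcd²cdcd²cd}, of order 60.
Check: |G/G'| = 60/60 = 1 is the order of the abelianisation.

Answer: 60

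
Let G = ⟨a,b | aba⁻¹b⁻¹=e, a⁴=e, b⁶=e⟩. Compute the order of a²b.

Compute successive powers until reaching e:
  (a²b)¹ = a²b, (a²b)² = b², (a²b)³ = a²b³, (a²b)⁴ = b⁴, (a²b)⁵ = a²b⁵, (a²b)⁶ = e.
The smallest positive k with (a²b)ᵏ = e is 6.

Answer: 6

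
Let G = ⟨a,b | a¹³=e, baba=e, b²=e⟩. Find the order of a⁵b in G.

Compute successive powers until reaching e:
  (a⁵b)¹ = a⁵b, (a⁵b)² = e.
The smallest positive k with (a⁵b)ᵏ = e is 2.

Answer: 2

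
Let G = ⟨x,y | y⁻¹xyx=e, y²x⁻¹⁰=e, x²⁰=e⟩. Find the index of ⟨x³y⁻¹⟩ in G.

First find ord(x³y⁻¹) by computing successive powers:
  (x³y⁻¹)¹ = x³y⁻¹, (x³y⁻¹)² = x¹⁰, (x³y⁻¹)³ = x³y, (x³y⁻¹)⁴ = e.
So |⟨x³y⁻¹⟩| = ord(x³y⁻¹) = 4. With |G| = 40, by Lagrange [G : ⟨x³y⁻¹⟩] = 40/4 = 10.

Answer: 10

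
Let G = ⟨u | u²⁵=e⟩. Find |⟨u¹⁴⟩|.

|⟨u¹⁴⟩| equals the order of u¹⁴. Compute successive powers until reaching e:
  (u¹⁴)¹ = u¹⁴, (u¹⁴)² = u³, (u¹⁴)³ = u¹⁷, (u¹⁴)⁴ = u⁶, (u¹⁴)⁵ = u²⁰, (u¹⁴)⁶ = u⁹, (u¹⁴)⁷ = u²³, (u¹⁴)⁸ = u¹², (u¹⁴)⁹ = u, (u¹⁴)¹⁰ = u¹⁵, (u¹⁴)¹¹ = u⁴, (u¹⁴)¹² = u¹⁸, (u¹⁴)¹³ = u⁷, (u¹⁴)¹⁴ = u²¹, (u¹⁴)¹⁵ = u¹⁰, (u¹⁴)¹⁶ = u²⁴, (u¹⁴)¹⁷ = u¹³, (u¹⁴)¹⁸ = u², (u¹⁴)¹⁹ = u¹⁶, (u¹⁴)²⁰ = u⁵, (u¹⁴)²¹ = u¹⁹, (u¹⁴)²² = u⁸, (u¹⁴)²³ = u²², (u¹⁴)²⁴ = u¹¹, (u¹⁴)²⁵ = e.
The smallest positive k with (u¹⁴)ᵏ = e is 25, so |⟨u¹⁴⟩| = 25.

Answer: 25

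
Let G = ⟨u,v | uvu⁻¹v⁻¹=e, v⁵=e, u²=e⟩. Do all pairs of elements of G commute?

Each pair of generators commutes: u·v = uv = v·u. Since the generators pairwise commute, every element of G commutes with every other, so G is abelian.

Answer: Yes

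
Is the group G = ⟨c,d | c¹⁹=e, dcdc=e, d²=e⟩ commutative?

c·d = cd but d·c = c¹⁸d, so c·d ≠ d·c and G is not abelian.

Answer: No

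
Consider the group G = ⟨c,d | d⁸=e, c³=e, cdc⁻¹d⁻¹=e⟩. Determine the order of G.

Enumerate words in the generators, reducing via the relations: the distinct elements are
  {c, d, e, cd, c², d², d³, d⁴, d⁵, d⁶, d⁷, cd², cd³, cd⁴, cd⁵, cd⁶, cd⁷, c²d, c²d², c²d³, c²d⁴, c²d⁵, c²d⁶, c²d⁷}.
No further products give new elements, so |G| = 24.

Answer: 24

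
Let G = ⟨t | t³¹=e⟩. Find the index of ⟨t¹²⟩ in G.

First find ord(t¹²) by computing successive powers:
  (t¹²)¹ = t¹², (t¹²)² = t²⁴, (t¹²)³ = t⁵, (t¹²)⁴ = t¹⁷, (t¹²)⁵ = t²⁹, (t¹²)⁶ = t¹⁰, (t¹²)⁷ = t²², (t¹²)⁸ = t³, (t¹²)⁹ = t¹⁵, (t¹²)¹⁰ = t²⁷, (t¹²)¹¹ = t⁸, (t¹²)¹² = t²⁰, (t¹²)¹³ = t, (t¹²)¹⁴ = t¹³, (t¹²)¹⁵ = t²⁵, (t¹²)¹⁶ = t⁶, (t¹²)¹⁷ = t¹⁸, (t¹²)¹⁸ = t³⁰, (t¹²)¹⁹ = t¹¹, (t¹²)²⁰ = t²³, (t¹²)²¹ = t⁴, (t¹²)²² = t¹⁶, (t¹²)²³ = t²⁸, (t¹²)²⁴ = t⁹, (t¹²)²⁵ = t²¹, (t¹²)²⁶ = t², (t¹²)²⁷ = t¹⁴, (t¹²)²⁸ = t²⁶, (t¹²)²⁹ = t⁷, (t¹²)³⁰ = t¹⁹, (t¹²)³¹ = e.
So |⟨t¹²⟩| = ord(t¹²) = 31. With |G| = 31, by Lagrange [G : ⟨t¹²⟩] = 31/31 = 1.

Answer: 1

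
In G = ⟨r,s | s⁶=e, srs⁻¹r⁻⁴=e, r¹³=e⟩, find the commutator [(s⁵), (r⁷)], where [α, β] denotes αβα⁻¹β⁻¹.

[(s⁵), (r⁷)] = (s⁵)·(r⁷)·(s⁵)⁻¹·(r⁷)⁻¹.
  (s⁵) · (r⁷) = r⁵s⁵
  (r⁵s⁵) · s = r⁵
  (r⁵) · (r⁶) = r¹¹

Answer: r¹¹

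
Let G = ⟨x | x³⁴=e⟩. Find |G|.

G is generated by a single element, so G is cyclic. The relator gives x³⁴ = e and no smaller power is forced to be e, so the 34 powers {e, x, x², x³, x⁴, x⁵, x⁶, x⁷, x⁸, x⁹, x²², x²³, x²¹, x²⁰, x²⁴, x²⁵, x²⁶, x²⁷, x²⁸, x²⁹, x³², x³³, x³¹, x³⁰, x¹², x¹³, x¹¹, x¹⁰, x¹⁴, x¹⁵, x¹⁶, x¹⁷, x¹⁸, x¹⁹} are distinct. Hence |G| = 34.

Answer: 34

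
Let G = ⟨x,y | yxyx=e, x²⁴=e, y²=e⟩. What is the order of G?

Enumerate words in the generators, reducing via the relations: the distinct elements are
  {e, x, y, xy, x², x³, x⁴, x⁵, x⁶, x⁷, x⁸, x⁹, x²y, x²², x²³, x²¹, x²⁰, x³y, x¹², x¹³, x¹¹, x¹⁰, x¹⁴, x¹⁵, x¹⁶, x¹⁷, x¹⁸, x¹⁹, x⁴y, x⁵y, x⁶y, x⁷y, x⁸y, x⁹y, x²²y, x²³y, x²¹y, x²⁰y, x¹²y, x¹³y, x¹¹y, x¹⁰y, x¹⁴y, x¹⁵y, x¹⁶y, x¹⁷y, x¹⁸y, x¹⁹y}.
No further products give new elements, so |G| = 48.

Answer: 48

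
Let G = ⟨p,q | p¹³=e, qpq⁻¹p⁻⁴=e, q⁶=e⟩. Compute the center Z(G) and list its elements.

An element z ∈ Z(G) iff z commutes with every generator.
For example e is central: e·p = p = p·e; e·q = q = q·e.
Whereas p ∉ Z(G) since p·q = pq ≠ p⁴q = q·p.
Checking each of the 78 elements this way gives Z(G) = {e}, of order 1.

Answer: {e}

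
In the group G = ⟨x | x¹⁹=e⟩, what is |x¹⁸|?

Compute successive powers until reaching e:
  (x¹⁸)¹ = x¹⁸, (x¹⁸)² = x¹⁷, (x¹⁸)³ = x¹⁶, (x¹⁸)⁴ = x¹⁵, (x¹⁸)⁵ = x¹⁴, (x¹⁸)⁶ = x¹³, (x¹⁸)⁷ = x¹², (x¹⁸)⁸ = x¹¹, (x¹⁸)⁹ = x¹⁰, (x¹⁸)¹⁰ = x⁹, (x¹⁸)¹¹ = x⁸, (x¹⁸)¹² = x⁷, (x¹⁸)¹³ = x⁶, (x¹⁸)¹⁴ = x⁵, (x¹⁸)¹⁵ = x⁴, (x¹⁸)¹⁶ = x³, (x¹⁸)¹⁷ = x², (x¹⁸)¹⁸ = x, (x¹⁸)¹⁹ = e.
The smallest positive k with (x¹⁸)ᵏ = e is 19.

Answer: 19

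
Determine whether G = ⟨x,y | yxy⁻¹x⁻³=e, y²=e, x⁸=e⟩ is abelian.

x·y = xy but y·x = x³y, so x·y ≠ y·x and G is not abelian.

Answer: No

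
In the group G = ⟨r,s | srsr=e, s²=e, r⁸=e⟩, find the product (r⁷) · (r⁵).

Compute (r⁷) · (r⁵) by multiplying left to right and reducing via the relations at each step:
  (r⁷) · r⁵ = r⁴

Answer: r⁴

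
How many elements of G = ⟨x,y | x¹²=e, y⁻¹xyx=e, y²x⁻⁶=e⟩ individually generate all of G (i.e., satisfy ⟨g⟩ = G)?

⟨g⟩ = G would require ord(g) = |G| = 24, but the maximum element order in G is 12 < 24. So G is not cyclic and no single element generates it: the count is 0.

Answer: 0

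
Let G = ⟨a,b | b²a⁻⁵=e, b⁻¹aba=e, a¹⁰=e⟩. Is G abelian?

a·b = ab but b·a = a⁴b⁻¹, so a·b ≠ b·a and G is not abelian.

Answer: No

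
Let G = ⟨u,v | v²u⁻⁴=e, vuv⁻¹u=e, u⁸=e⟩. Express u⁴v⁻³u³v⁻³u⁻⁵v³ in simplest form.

Multiply left to right, reducing at each step:
  (u⁴) · v⁻³ = v⁻¹
  (v⁻¹) · u³ = uv
  (uv) · v⁻³ = u⁵
  (u⁵) · u⁻⁵ = e
  e · v³ = v⁻¹

Answer: v⁻¹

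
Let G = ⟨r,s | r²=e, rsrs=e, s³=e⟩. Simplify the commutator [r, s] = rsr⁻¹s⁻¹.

[r, s] = r·s·r⁻¹·s⁻¹.
  r · s = rs
  (rs) · r = s²
  (s²) · (s²) = s

Answer: s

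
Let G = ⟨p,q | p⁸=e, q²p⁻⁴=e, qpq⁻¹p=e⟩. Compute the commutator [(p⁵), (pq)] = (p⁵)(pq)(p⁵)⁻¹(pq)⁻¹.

[(p⁵), (pq)] = (p⁵)·(pq)·(p⁵)⁻¹·(pq)⁻¹.
  (p⁵) · (pq) = p²q⁻¹
  (p²q⁻¹) · (p³) = p³q
  (p³q) · (pq⁻¹) = p²

Answer: p²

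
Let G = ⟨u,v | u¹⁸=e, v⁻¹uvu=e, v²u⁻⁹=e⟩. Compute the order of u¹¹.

Compute successive powers until reaching e:
  (u¹¹)¹ = u¹¹, (u¹¹)² = u⁴, (u¹¹)³ = u¹⁵, (u¹¹)⁴ = u⁸, (u¹¹)⁵ = u, (u¹¹)⁶ = u¹², (u¹¹)⁷ = u⁵, (u¹¹)⁸ = u¹⁶, (u¹¹)⁹ = u⁹, (u¹¹)¹⁰ = u², (u¹¹)¹¹ = u¹³, (u¹¹)¹² = u⁶, (u¹¹)¹³ = u¹⁷, (u¹¹)¹⁴ = u¹⁰, (u¹¹)¹⁵ = u³, (u¹¹)¹⁶ = u¹⁴, (u¹¹)¹⁷ = u⁷, (u¹¹)¹⁸ = e.
The smallest positive k with (u¹¹)ᵏ = e is 18.

Answer: 18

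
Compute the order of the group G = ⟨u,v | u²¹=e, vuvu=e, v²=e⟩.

Enumerate words in the generators, reducing via the relations: the distinct elements are
  {e, u, v, uv, u², u³, u⁴, u⁵, u⁶, u⁷, u⁸, u⁹, u²v, u²⁰, u³v, u¹², u¹³, u¹¹, u¹⁰, u¹⁴, u¹⁵, u¹⁶, u¹⁷, u¹⁸, u¹⁹, u⁴v, u⁵v, u⁶v, u⁷v, u⁸v, u⁹v, u²⁰v, u¹²v, u¹³v, u¹¹v, u¹⁰v, u¹⁴v, u¹⁵v, u¹⁶v, u¹⁷v, u¹⁸v, u¹⁹v}.
No further products give new elements, so |G| = 42.

Answer: 42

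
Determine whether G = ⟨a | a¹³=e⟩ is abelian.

G has a single generator, so G is cyclic and hence abelian.

Answer: Yes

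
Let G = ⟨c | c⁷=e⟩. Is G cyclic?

|G| = 7. The element c has order 7 (its powers give 7 distinct elements), so ⟨c⟩ = G and G is cyclic.

Answer: Yes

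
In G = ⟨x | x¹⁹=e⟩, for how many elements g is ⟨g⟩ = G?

G is cyclic of order 19. An element generates G iff its order is 19, and a cyclic group of order 19 has exactly φ(19) = 18 such elements.

Answer: 18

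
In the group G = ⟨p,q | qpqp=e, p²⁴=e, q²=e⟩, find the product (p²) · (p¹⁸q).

Compute (p²) · (p¹⁸q) by multiplying left to right and reducing via the relations at each step:
  (p²) · p¹⁸ = p²⁰
  (p²⁰) · q = p²⁰q

Answer: p²⁰q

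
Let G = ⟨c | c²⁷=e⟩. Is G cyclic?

|G| = 27. The element c has order 27 (its powers give 27 distinct elements), so ⟨c⟩ = G and G is cyclic.

Answer: Yes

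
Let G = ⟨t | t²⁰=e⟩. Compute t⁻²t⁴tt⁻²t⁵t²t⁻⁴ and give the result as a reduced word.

Multiply left to right, reducing at each step:
  (t¹⁸) · t⁴ = t²
  (t²) · t = t³
  (t³) · t⁻² = t
  t · t⁵ = t⁶
  (t⁶) · t² = t⁸
  (t⁸) · t⁻⁴ = t⁴

Answer: t⁴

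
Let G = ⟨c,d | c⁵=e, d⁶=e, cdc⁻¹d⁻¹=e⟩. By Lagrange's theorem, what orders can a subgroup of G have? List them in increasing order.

|G| = 30 = 2 · 3 · 5. By Lagrange's theorem the order of any subgroup divides 30; the divisors of 30 are 1, 2, 3, 5, 6, 10, 15, 30.

Answer: 1, 2, 3, 5, 6, 10, 15, 30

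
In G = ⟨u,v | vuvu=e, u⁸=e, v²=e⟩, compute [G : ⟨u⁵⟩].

First find ord(u⁵) by computing successive powers:
  (u⁵)¹ = u⁵, (u⁵)² = u², (u⁵)³ = u⁷, (u⁵)⁴ = u⁴, (u⁵)⁵ = u, (u⁵)⁶ = u⁶, (u⁵)⁷ = u³, (u⁵)⁸ = e.
So |⟨u⁵⟩| = ord(u⁵) = 8. With |G| = 16, by Lagrange [G : ⟨u⁵⟩] = 16/8 = 2.

Answer: 2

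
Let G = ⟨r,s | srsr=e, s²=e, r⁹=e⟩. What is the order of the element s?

Compute successive powers until reaching e:
  s¹ = s, s² = e.
The smallest positive k with sᵏ = e is 2.

Answer: 2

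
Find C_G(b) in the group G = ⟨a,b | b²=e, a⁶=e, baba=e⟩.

⟨b⟩ ⊆ C_G(b) since powers of b commute with b; so |C_G(b)| ≥ |⟨b⟩| = 2.
By orbit–stabilizer, |C_G(b)| = |G| / |conj. class of b| = 12 / 3 = 4.
The 4 elements commuting with b are {e, a³, b, a³b}.

Answer: {e, a³, b, a³b}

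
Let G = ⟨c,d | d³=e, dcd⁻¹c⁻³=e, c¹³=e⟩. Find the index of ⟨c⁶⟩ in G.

First find ord(c⁶) by computing successive powers:
  (c⁶)¹ = c⁶, (c⁶)² = c¹², (c⁶)³ = c⁵, (c⁶)⁴ = c¹¹, (c⁶)⁵ = c⁴, (c⁶)⁶ = c¹⁰, (c⁶)⁷ = c³, (c⁶)⁸ = c⁹, (c⁶)⁹ = c², (c⁶)¹⁰ = c⁸, (c⁶)¹¹ = c, (c⁶)¹² = c⁷, (c⁶)¹³ = e.
So |⟨c⁶⟩| = ord(c⁶) = 13. With |G| = 39, by Lagrange [G : ⟨c⁶⟩] = 39/13 = 3.

Answer: 3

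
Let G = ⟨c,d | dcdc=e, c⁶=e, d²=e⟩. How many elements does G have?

Enumerate words in the generators, reducing via the relations: the distinct elements are
  {c, d, e, cd, c², c³, c⁴, c⁵, c²d, c³d, c⁴d, c⁵d}.
No further products give new elements, so |G| = 12.

Answer: 12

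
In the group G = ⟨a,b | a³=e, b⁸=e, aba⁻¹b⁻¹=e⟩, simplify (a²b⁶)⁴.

Compute successive powers of (a²b⁶), reducing at each step:
  (a²b⁶)²: (a²b⁶) · a² = ab⁶;   (ab⁶) · b⁶ = ab⁴
  (a²b⁶)³: (ab⁴) · a² = b⁴;   (b⁴) · b⁶ = b²
  (a²b⁶)⁴: (b²) · a² = a²b²;   (a²b²) · b⁶ = a²

Answer: a²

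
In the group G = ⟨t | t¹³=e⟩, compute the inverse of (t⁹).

The order of (t⁹) is 13 (smallest k with (t⁹)ᵏ = e), so (t⁹)⁻¹ = (t⁹)¹² = t⁴.
Check: (t⁹) · (t⁴) → (t⁹) · t⁴ = e, giving e as required.

Answer: t⁴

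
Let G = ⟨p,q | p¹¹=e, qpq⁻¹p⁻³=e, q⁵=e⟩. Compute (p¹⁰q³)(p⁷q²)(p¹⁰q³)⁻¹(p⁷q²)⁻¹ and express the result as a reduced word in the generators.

[(p¹⁰q³), (p⁷q²)] = (p¹⁰q³)·(p⁷q²)·(p¹⁰q³)⁻¹·(p⁷q²)⁻¹.
  (p¹⁰q³) · (p⁷q²) = p
  p · (p⁹q²) = p¹⁰q²
  (p¹⁰q²) · (p⁹q³) = p³

Answer: p³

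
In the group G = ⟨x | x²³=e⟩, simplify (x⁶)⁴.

Compute successive powers of (x⁶), reducing at each step:
  (x⁶)²: (x⁶) · x⁶ = x¹²
  (x⁶)³: (x¹²) · x⁶ = x¹⁸
  (x⁶)⁴: (x¹⁸) · x⁶ = x

Answer: x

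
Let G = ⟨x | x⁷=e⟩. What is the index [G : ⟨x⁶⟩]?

First find ord(x⁶) by computing successive powers:
  (x⁶)¹ = x⁶, (x⁶)² = x⁵, (x⁶)³ = x⁴, (x⁶)⁴ = x³, (x⁶)⁵ = x², (x⁶)⁶ = x, (x⁶)⁷ = e.
So |⟨x⁶⟩| = ord(x⁶) = 7. With |G| = 7, by Lagrange [G : ⟨x⁶⟩] = 7/7 = 1.

Answer: 1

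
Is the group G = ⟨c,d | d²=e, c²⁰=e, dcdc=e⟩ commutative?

c·d = cd but d·c = c¹⁹d, so c·d ≠ d·c and G is not abelian.

Answer: No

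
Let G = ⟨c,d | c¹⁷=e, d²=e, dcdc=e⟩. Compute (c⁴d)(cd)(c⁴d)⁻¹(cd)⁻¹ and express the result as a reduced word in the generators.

[(c⁴d), (cd)] = (c⁴d)·(cd)·(c⁴d)⁻¹·(cd)⁻¹.
  (c⁴d) · (cd) = c³
  (c³) · (c⁴d) = c⁷d
  (c⁷d) · (cd) = c⁶

Answer: c⁶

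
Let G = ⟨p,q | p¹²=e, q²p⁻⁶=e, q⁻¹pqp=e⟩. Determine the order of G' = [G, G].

G' = [G, G] is generated by all commutators. The generator-pair commutators are: [p, q] = p².
The subgroup they normally generate is {e, p², p⁴, p⁶, p⁸, p¹⁰}, of order 6.
Check: |G/G'| = 24/6 = 4 is the order of the abelianisation.

Answer: 6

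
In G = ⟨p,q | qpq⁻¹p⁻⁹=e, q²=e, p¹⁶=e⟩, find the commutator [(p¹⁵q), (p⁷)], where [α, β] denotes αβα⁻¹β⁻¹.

[(p¹⁵q), (p⁷)] = (p¹⁵q)·(p⁷)·(p¹⁵q)⁻¹·(p⁷)⁻¹.
  (p¹⁵q) · (p⁷) = p¹⁴q
  (p¹⁴q) · (p⁹q) = p¹⁵
  (p¹⁵) · (p⁹) = p⁸

Answer: p⁸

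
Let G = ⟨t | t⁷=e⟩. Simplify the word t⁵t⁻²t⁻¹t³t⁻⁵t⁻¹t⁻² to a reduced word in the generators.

Multiply left to right, reducing at each step:
  (t⁵) · t⁻² = t³
  (t³) · t⁻¹ = t²
  (t²) · t³ = t⁵
  (t⁵) · t⁻⁵ = e
  e · t⁻¹ = t⁶
  (t⁶) · t⁻² = t⁴

Answer: t⁴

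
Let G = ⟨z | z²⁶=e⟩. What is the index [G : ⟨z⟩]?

First find ord(z) by computing successive powers:
  z¹ = z, z² = z², z³ = z³, z⁴ = z⁴, z⁵ = z⁵, z⁶ = z⁶, z⁷ = z⁷, z⁸ = z⁸, z⁹ = z⁹, z¹⁰ = z¹⁰, z¹¹ = z¹¹, z¹² = z¹², z¹³ = z¹³, z¹⁴ = z¹⁴, z¹⁵ = z¹⁵, z¹⁶ = z¹⁶, z¹⁷ = z¹⁷, z¹⁸ = z¹⁸, z¹⁹ = z¹⁹, z²⁰ = z²⁰, z²¹ = z²¹, z²² = z²², z²³ = z²³, z²⁴ = z²⁴, z²⁵ = z²⁵, z²⁶ = e.
So |⟨z⟩| = ord(z) = 26. With |G| = 26, by Lagrange [G : ⟨z⟩] = 26/26 = 1.

Answer: 1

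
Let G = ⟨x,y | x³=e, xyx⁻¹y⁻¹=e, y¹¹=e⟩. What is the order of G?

Enumerate words in the generators, reducing via the relations: the distinct elements are
  {e, x, y, xy, x², y², y³, y⁴, y⁵, y⁶, y⁷, y⁸, y⁹, xy², xy³, xy⁴, xy⁵, xy⁶, xy⁷, xy⁸, xy⁹, x²y, y¹⁰, xy¹⁰, x²y², x²y³, x²y⁴, x²y⁵, x²y⁶, x²y⁷, x²y⁸, x²y⁹, x²y¹⁰}.
No further products give new elements, so |G| = 33.

Answer: 33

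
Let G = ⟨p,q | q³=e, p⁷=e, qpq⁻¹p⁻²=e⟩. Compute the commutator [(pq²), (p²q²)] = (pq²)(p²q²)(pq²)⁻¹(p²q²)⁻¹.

[(pq²), (p²q²)] = (pq²)·(p²q²)·(pq²)⁻¹·(p²q²)⁻¹.
  (pq²) · (p²q²) = p²q
  (p²q) · (p⁵q) = p⁵q²
  (p⁵q²) · (p³q) = p³

Answer: p³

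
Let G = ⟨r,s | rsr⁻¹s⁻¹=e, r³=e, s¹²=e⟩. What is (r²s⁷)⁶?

Compute successive powers of (r²s⁷), reducing at each step:
  (r²s⁷)²: (r²s⁷) · r² = rs⁷;   (rs⁷) · s⁷ = rs²
  (r²s⁷)³: (rs²) · r² = s²;   (s²) · s⁷ = s⁹
  (r²s⁷)⁴: (s⁹) · r² = r²s⁹;   (r²s⁹) · s⁷ = r²s⁴
  (r²s⁷)⁵: (r²s⁴) · r² = rs⁴;   (rs⁴) · s⁷ = rs¹¹
  (r²s⁷)⁶: (rs¹¹) · r² = s¹¹;   (s¹¹) · s⁷ = s⁶

Answer: s⁶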